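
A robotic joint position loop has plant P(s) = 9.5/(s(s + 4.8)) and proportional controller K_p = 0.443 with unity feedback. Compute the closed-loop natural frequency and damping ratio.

The closed-loop denominator is s(s+4.8) + 0.443·9.5 = s² + 4.8s + 4.208.
So ω_n² = 4.208 ⇒ ω_n = 2.051 rad/s, and ζ = 4.8/(2ω_n) = 1.17.

ω_n = 2.05 rad/s, ζ = 1.17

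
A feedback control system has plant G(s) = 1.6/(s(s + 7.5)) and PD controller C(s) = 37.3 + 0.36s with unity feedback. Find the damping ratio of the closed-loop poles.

ζ = 0.523

Forward path: (37.3 + 0.36s)·1.6/(s(s+7.5)). The closed-loop characteristic equation is s² + (7.5 + 1.6·0.36)s + 1.6·37.3 = 0.
That is s² + 8.076s + 59.68 = 0, so ω_n = 7.725 rad/s and ζ = 8.076/(2·7.725) = 0.5227.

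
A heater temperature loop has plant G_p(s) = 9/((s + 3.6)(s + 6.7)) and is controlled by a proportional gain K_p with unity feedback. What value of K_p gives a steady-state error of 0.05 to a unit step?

K_p = 50.9

Steady-state error for a unit step on this type-0 loop is 1/(1 + K_p·G_p(0)).
G_p(0) = 0.3731. Require 1/(1 + K_p·0.3731) = 0.05, so 1 + 0.3731·K_p = 20.
K_p = (20 − 1)/0.3731 = 50.9.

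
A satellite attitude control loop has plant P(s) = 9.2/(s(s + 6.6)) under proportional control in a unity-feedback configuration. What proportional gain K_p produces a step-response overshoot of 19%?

K_p = 5.42

From %OS = 100·exp(−πζ/√(1−ζ²)) = 19%, ζ = −ln(0.19)/√(π²+ln²(0.19)) = 0.4673.
Characteristic equation s² + 6.6s + 9.2K_p = 0 gives ζ = 6.6/(2√(9.2K_p)).
Setting ζ = 0.4673: √(9.2K_p) = 6.6/(2·0.4673) = 7.061, so K_p = 49.86/9.2 = 5.42.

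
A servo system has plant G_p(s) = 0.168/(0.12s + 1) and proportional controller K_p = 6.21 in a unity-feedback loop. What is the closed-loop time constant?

τ = 0.0587 s

Closed loop: T(s) = K_p·G_p/(1+K_p·G_p) = 1.043/(0.12s + 1 + 1.043), with pole at s = −(1 + 1.043)/0.12 = −17.03.
Closed-loop time constant τ = 1/17.03 = 0.0587 s.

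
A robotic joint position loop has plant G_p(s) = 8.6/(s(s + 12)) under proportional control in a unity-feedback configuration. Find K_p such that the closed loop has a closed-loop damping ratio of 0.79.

Closed-loop characteristic equation: s² + 12s + K_p·8.6 = 0.
So ω_n = √(8.6K_p) and 2ζω_n = 12, giving ζ = 12/(2√(8.6K_p)).
Setting ζ = 0.79: √(8.6K_p) = 12/(2·0.79) = 7.595, so K_p = 57.68/8.6 = 6.71.

K_p = 6.71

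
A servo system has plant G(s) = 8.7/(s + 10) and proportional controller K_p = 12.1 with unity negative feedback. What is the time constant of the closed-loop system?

Closed-loop transfer function: T(s) = K_p·G(s)/(1 + K_p·G(s)) = 105.3/(s + 10 + 105.3) = 105.3/(s + 115.3).
Time constant τ = 1/115.3 = 0.00868 s.

τ = 0.00868 s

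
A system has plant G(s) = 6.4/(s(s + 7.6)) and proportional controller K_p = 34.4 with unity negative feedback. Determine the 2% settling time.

T_s ≈ 1.05 s

The closed-loop denominator s² + 7.6s + 220.2 gives ω_n = √220.2 = 14.84 and ζ = 7.6/(2ω_n) = 0.2561.
2% settling time T_s ≈ 4/(ζω_n) = 4/3.8 = 1.05 s.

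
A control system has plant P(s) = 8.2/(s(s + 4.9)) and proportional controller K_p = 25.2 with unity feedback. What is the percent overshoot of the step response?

58.1%

The closed-loop denominator s² + 4.9s + 206.6 gives ω_n = √206.6 = 14.37 and ζ = 4.9/(2ω_n) = 0.1704.
%OS = 100·exp(−πζ/√(1−ζ²)) = 100·exp(−π·0.1704/√0.971) = 58.1%.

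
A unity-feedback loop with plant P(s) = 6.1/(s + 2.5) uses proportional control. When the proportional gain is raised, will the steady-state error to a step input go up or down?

e_ss = 1/(1 + K_p·P(0)); a larger K_p raises the denominator, so e_ss decreases.

decrease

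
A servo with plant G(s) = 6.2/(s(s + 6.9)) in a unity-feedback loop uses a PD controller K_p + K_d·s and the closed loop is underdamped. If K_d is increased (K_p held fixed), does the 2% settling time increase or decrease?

decrease

Characteristic equation s² + (6.9 + 6.2K_d)s + 6.2K_p = 0: raising K_d increases ζω_n = (6.9+6.2K_d)/2 while the loop stays underdamped, so T_s ≈ 4/(ζω_n) decreases.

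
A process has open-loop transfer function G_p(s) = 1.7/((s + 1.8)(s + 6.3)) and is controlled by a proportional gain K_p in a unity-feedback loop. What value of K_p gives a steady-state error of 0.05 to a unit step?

For a type-0 loop with proportional control, e_ss = 1/(1 + K_p·G_p(0)).
G_p(0) = 0.1499. Require 1/(1 + K_p·0.1499) = 0.05, so 1 + 0.1499·K_p = 20.
K_p = (20 − 1)/0.1499 = 127.

K_p = 127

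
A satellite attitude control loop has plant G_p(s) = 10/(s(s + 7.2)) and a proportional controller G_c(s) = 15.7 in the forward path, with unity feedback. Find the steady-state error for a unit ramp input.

The loop has one pole at the origin (type 1). Velocity error constant K_v = lim_{s→0} s·G_c(s)G_p(s) = 15.7·10/7.2 = 21.81.
Steady-state error to a unit ramp: e_ss = 1/K_v = 0.0459.

0.0459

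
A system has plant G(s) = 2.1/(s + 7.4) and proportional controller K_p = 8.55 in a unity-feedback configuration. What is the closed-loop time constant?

Closed-loop transfer function: T(s) = K_p·G(s)/(1 + K_p·G(s)) = 17.96/(s + 7.4 + 17.96) = 17.96/(s + 25.36).
Time constant τ = 1/25.36 = 0.0394 s.

τ = 0.0394 s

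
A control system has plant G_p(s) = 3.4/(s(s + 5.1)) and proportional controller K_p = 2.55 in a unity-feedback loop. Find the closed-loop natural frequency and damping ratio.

With unity feedback the closed-loop characteristic equation is s² + 5.1s + 2.55·3.4 = s² + 5.1s + 8.67 = 0.
Matching s² + 2ζω_n s + ω_n²: ω_n = √8.67 = 2.944 rad/s and 2ζω_n = 5.1, so ζ = 5.1/(2·2.944) = 0.866.

ω_n = 2.94 rad/s, ζ = 0.866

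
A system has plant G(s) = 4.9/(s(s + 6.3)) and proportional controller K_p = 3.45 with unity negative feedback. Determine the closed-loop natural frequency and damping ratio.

With unity feedback the closed-loop characteristic equation is s² + 6.3s + 3.45·4.9 = s² + 6.3s + 16.91 = 0.
Matching s² + 2ζω_n s + ω_n²: ω_n = √16.91 = 4.112 rad/s and 2ζω_n = 6.3, so ζ = 6.3/(2·4.112) = 0.766.

ω_n = 4.11 rad/s, ζ = 0.766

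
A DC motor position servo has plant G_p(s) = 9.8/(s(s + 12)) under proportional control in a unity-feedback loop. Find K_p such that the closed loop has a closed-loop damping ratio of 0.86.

K_p = 4.97

Closed-loop characteristic equation: s² + 12s + K_p·9.8 = 0.
So ω_n = √(9.8K_p) and 2ζω_n = 12, giving ζ = 12/(2√(9.8K_p)).
Setting ζ = 0.86: √(9.8K_p) = 12/(2·0.86) = 6.977, so K_p = 48.67/9.8 = 4.97.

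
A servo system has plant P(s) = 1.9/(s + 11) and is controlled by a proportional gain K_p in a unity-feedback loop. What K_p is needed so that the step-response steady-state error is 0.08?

For a type-0 loop with proportional control, e_ss = 1/(1 + K_p·P(0)).
P(0) = 0.1727. Require 1/(1 + K_p·0.1727) = 0.08, so 1 + 0.1727·K_p = 12.5.
K_p = (12.5 − 1)/0.1727 = 66.6.

K_p = 66.6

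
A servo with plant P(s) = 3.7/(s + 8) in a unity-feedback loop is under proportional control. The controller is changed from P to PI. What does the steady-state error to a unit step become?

Adding integral action puts a pole at s = 0 in the forward path, raising the system type to 1; a type-1 loop has zero steady-state error to a step.

0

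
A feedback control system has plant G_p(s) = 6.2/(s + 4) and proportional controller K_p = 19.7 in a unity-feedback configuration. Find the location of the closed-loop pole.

s = -126.1

Closed-loop transfer function: T(s) = K_p·G_p(s)/(1 + K_p·G_p(s)) = 122.1/(s + 4 + 122.1) = 122.1/(s + 126.1).
The closed-loop pole is at s = −126.1.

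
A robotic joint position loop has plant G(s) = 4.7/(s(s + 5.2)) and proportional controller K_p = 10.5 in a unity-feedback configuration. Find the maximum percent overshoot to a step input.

From 1 + K_pG(s) = 0: s² + 5.2s + 49.35 = 0 ⇒ ω_n = 7.025, ζ = 0.3701.
%OS = 100·exp(−πζ/√(1−ζ²)) = 100·exp(−π·0.3701/√0.863) = 28.6%.

28.6%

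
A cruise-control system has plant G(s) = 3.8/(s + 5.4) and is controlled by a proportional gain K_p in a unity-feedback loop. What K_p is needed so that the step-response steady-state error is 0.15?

K_p = 8.05

The loop is type 0, so e_ss(step) = 1/(1 + K_pos) with K_pos = K_p·G(0).
G(0) = 0.7037. Require 1/(1 + K_p·0.7037) = 0.15, so 1 + 0.7037·K_p = 6.667.
K_p = (6.667 − 1)/0.7037 = 8.05.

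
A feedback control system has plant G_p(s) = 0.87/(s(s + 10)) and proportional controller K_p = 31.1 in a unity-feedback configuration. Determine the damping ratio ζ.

ζ = 0.961

The closed-loop denominator is s(s+10) + 31.1·0.87 = s² + 10s + 27.06.
So ω_n² = 27.06 ⇒ ω_n = 5.202 rad/s, and ζ = 10/(2ω_n) = 0.961.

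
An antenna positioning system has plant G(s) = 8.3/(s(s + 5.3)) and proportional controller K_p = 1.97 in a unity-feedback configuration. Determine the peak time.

T_p = 1.03 s

The closed-loop denominator s² + 5.3s + 16.35 gives ω_n = √16.35 = 4.044 and ζ = 5.3/(2ω_n) = 0.6554.
Damped frequency ω_d = ω_n√(1−ζ²) = 3.054 rad/s, so peak time T_p = π/ω_d = 1.03 s.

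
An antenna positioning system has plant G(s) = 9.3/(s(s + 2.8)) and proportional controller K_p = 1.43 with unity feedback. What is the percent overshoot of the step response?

27.1%

The closed-loop denominator s² + 2.8s + 13.3 gives ω_n = √13.3 = 3.647 and ζ = 2.8/(2ω_n) = 0.3839.
%OS = 100·exp(−πζ/√(1−ζ²)) = 100·exp(−π·0.3839/√0.8526) = 27.1%.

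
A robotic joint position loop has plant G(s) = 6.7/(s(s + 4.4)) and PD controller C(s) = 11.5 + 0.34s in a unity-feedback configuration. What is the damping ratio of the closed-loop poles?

Forward path: (11.5 + 0.34s)·6.7/(s(s+4.4)). The closed-loop characteristic equation is s² + (4.4 + 6.7·0.34)s + 6.7·11.5 = 0.
That is s² + 6.678s + 77.05 = 0, so ω_n = 8.778 rad/s and ζ = 6.678/(2·8.778) = 0.3804.

ζ = 0.38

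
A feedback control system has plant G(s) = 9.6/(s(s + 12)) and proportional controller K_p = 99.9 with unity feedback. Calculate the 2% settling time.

T_s ≈ 0.667 s

The closed-loop denominator s² + 12s + 959 gives ω_n = √959 = 30.97 and ζ = 12/(2ω_n) = 0.1937.
2% settling time T_s ≈ 4/(ζω_n) = 4/6 = 0.667 s.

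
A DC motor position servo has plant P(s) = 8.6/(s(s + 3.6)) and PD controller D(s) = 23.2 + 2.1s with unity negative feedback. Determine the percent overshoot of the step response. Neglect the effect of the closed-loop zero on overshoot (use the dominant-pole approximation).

2.35%

Forward path: (23.2 + 2.1s)·8.6/(s(s+3.6)). The closed-loop characteristic equation is s² + (3.6 + 8.6·2.1)s + 8.6·23.2 = 0.
That is s² + 21.66s + 199.5 = 0, so ω_n = 14.13 rad/s and ζ = 21.66/(2·14.13) = 0.7667.
%OS = 100·exp(−πζ/√(1−ζ²)) = 2.35%.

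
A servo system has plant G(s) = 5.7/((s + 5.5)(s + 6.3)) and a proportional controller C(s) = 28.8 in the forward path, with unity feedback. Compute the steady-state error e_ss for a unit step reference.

The loop is type 0. Static position error constant K_pos = C(0)·G(0) = 28.8·0.1645 = 4.738.
Steady-state error to a unit step: e_ss = 1/(1+K_pos) = 1/5.738 = 0.174.

0.174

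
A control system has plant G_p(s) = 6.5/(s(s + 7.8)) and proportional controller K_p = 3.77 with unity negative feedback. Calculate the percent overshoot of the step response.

Closed-loop characteristic equation: s² + 7.8s + 24.5 = 0, so ω_n = 4.95 rad/s and ζ = 7.8/(2·4.95) = 0.7878.
%OS = 100·exp(−πζ/√(1−ζ²)) = 100·exp(−π·0.7878/√0.3793) = 1.8%.

1.8%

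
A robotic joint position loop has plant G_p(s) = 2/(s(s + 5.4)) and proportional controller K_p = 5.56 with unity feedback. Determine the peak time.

T_p = 1.61 s

From 1 + K_pG_p(s) = 0: s² + 5.4s + 11.12 = 0 ⇒ ω_n = 3.335, ζ = 0.8097.
Damped frequency ω_d = ω_n√(1−ζ²) = 1.957 rad/s, so peak time T_p = π/ω_d = 1.61 s.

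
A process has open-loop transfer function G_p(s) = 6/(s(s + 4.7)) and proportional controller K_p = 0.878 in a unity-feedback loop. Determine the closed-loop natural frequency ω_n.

ω_n = 2.3 rad/s

1 + K_p·G_p(s) = 0 gives s² + 4.7s + 5.268 = 0.
Matching s² + 2ζω_n s + ω_n²: ω_n = √5.268 = 2.295 rad/s and 2ζω_n = 4.7, so ζ = 4.7/(2·2.295) = 1.02.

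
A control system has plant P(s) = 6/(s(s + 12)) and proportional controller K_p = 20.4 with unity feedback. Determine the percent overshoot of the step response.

13.2%

Closed-loop characteristic equation: s² + 12s + 122.4 = 0, so ω_n = 11.06 rad/s and ζ = 12/(2·11.06) = 0.5423.
%OS = 100·exp(−πζ/√(1−ζ²)) = 100·exp(−π·0.5423/√0.7059) = 13.2%.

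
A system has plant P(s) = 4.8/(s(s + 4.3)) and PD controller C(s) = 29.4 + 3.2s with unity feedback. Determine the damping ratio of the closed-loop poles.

Forward path: (29.4 + 3.2s)·4.8/(s(s+4.3)). The closed-loop characteristic equation is s² + (4.3 + 4.8·3.2)s + 4.8·29.4 = 0.
That is s² + 19.66s + 141.1 = 0, so ω_n = 11.88 rad/s and ζ = 19.66/(2·11.88) = 0.8275.

ζ = 0.827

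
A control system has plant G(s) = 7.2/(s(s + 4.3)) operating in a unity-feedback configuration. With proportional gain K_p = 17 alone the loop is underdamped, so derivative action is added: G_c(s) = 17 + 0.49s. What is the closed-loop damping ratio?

Forward path: (17 + 0.49s)·7.2/(s(s+4.3)). The closed-loop characteristic equation is s² + (4.3 + 7.2·0.49)s + 7.2·17 = 0.
That is s² + 7.828s + 122.4 = 0, so ω_n = 11.06 rad/s and ζ = 7.828/(2·11.06) = 0.3538.

ζ = 0.354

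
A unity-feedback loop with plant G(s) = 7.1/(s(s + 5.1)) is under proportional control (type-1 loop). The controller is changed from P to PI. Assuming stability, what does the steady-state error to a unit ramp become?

The integrator raises the loop to type 2, so K_v → ∞ and e_ss to a ramp is zero.

0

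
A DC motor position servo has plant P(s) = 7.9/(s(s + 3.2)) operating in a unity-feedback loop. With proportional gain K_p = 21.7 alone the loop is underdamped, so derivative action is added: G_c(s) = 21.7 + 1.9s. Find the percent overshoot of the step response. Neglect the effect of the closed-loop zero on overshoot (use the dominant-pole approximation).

Forward path: (21.7 + 1.9s)·7.9/(s(s+3.2)). The closed-loop characteristic equation is s² + (3.2 + 7.9·1.9)s + 7.9·21.7 = 0.
That is s² + 18.21s + 171.4 = 0, so ω_n = 13.09 rad/s and ζ = 18.21/(2·13.09) = 0.6954.
%OS = 100·exp(−πζ/√(1−ζ²)) = 4.78%.

4.78%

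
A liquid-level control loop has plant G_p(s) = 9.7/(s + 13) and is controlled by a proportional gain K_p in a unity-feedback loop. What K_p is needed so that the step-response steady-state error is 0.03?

K_p = 43.3

For a type-0 loop with proportional control, e_ss = 1/(1 + K_p·G_p(0)).
G_p(0) = 0.7462. Require 1/(1 + K_p·0.7462) = 0.03, so 1 + 0.7462·K_p = 33.33.
K_p = (33.33 − 1)/0.7462 = 43.3.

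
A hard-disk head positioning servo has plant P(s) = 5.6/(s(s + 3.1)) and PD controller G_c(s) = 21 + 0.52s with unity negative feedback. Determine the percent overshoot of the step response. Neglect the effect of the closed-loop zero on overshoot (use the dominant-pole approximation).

Forward path: (21 + 0.52s)·5.6/(s(s+3.1)). The closed-loop characteristic equation is s² + (3.1 + 5.6·0.52)s + 5.6·21 = 0.
That is s² + 6.012s + 117.6 = 0, so ω_n = 10.84 rad/s and ζ = 6.012/(2·10.84) = 0.2772.
%OS = 100·exp(−πζ/√(1−ζ²)) = 40.4%.

40.4%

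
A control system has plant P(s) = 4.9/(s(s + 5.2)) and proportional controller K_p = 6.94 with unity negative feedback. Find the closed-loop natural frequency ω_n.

ω_n = 5.83 rad/s

The closed-loop denominator is s(s+5.2) + 6.94·4.9 = s² + 5.2s + 34.01.
So ω_n² = 34.01 ⇒ ω_n = 5.831 rad/s, and ζ = 5.2/(2ω_n) = 0.446.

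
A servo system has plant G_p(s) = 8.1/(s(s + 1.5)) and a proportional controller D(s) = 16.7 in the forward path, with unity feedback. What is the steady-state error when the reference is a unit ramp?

The loop has one pole at the origin (type 1). Velocity error constant K_v = lim_{s→0} s·D(s)G_p(s) = 16.7·8.1/1.5 = 90.18.
Steady-state error to a unit ramp: e_ss = 1/K_v = 0.0111.

0.0111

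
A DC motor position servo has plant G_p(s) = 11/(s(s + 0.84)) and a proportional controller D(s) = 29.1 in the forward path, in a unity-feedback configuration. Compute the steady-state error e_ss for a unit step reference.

0

The open loop D(s)G_p(s) has a pole at the origin (type 1), so the static position error constant is infinite and e_ss = 1/(1+∞) = 0.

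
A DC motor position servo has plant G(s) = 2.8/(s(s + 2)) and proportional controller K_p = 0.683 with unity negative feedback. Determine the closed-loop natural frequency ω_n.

The closed-loop denominator is s(s+2) + 0.683·2.8 = s² + 2s + 1.912.
Matching s² + 2ζω_n s + ω_n²: ω_n = √1.912 = 1.383 rad/s and 2ζω_n = 2, so ζ = 2/(2·1.383) = 0.723.

ω_n = 1.38 rad/s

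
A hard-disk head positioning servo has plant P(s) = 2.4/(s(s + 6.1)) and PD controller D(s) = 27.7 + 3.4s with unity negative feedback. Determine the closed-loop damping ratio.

Forward path: (27.7 + 3.4s)·2.4/(s(s+6.1)). The closed-loop characteristic equation is s² + (6.1 + 2.4·3.4)s + 2.4·27.7 = 0.
That is s² + 14.26s + 66.48 = 0, so ω_n = 8.154 rad/s and ζ = 14.26/(2·8.154) = 0.8745.

ζ = 0.874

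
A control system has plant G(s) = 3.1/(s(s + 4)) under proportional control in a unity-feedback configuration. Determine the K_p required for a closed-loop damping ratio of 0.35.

K_p = 10.5

Closed-loop characteristic equation: s² + 4s + K_p·3.1 = 0.
So ω_n = √(3.1K_p) and 2ζω_n = 4, giving ζ = 4/(2√(3.1K_p)).
Setting ζ = 0.35: √(3.1K_p) = 4/(2·0.35) = 5.714, so K_p = 32.65/3.1 = 10.5.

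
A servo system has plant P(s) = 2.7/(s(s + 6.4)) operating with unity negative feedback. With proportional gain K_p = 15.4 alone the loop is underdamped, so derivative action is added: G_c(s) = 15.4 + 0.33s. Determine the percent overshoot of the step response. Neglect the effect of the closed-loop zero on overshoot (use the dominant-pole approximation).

11.6%

Forward path: (15.4 + 0.33s)·2.7/(s(s+6.4)). The closed-loop characteristic equation is s² + (6.4 + 2.7·0.33)s + 2.7·15.4 = 0.
That is s² + 7.291s + 41.58 = 0, so ω_n = 6.448 rad/s and ζ = 7.291/(2·6.448) = 0.5653.
%OS = 100·exp(−πζ/√(1−ζ²)) = 11.6%.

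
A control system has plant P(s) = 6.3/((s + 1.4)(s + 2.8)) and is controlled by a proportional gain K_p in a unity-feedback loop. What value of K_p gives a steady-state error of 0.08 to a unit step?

K_p = 7.16

Steady-state error for a unit step on this type-0 loop is 1/(1 + K_p·P(0)).
P(0) = 1.607. Require 1/(1 + K_p·1.607) = 0.08, so 1 + 1.607·K_p = 12.5.
K_p = (12.5 − 1)/1.607 = 7.16.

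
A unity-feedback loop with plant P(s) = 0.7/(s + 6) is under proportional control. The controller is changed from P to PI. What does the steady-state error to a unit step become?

0

The integrator makes K_pos = lim_{s→0} C(s)G(s) infinite, so e_ss = 1/(1+K_pos) = 0.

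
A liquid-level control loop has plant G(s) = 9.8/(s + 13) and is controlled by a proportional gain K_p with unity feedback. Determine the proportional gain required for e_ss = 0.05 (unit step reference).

K_p = 25.2

Steady-state error for a unit step on this type-0 loop is 1/(1 + K_p·G(0)).
G(0) = 0.7538. Require 1/(1 + K_p·0.7538) = 0.05, so 1 + 0.7538·K_p = 20.
K_p = (20 − 1)/0.7538 = 25.2.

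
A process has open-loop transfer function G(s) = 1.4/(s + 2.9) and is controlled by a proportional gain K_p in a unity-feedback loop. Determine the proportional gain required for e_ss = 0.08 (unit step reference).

K_p = 23.8

The loop is type 0, so e_ss(step) = 1/(1 + K_pos) with K_pos = K_p·G(0).
G(0) = 0.4828. Require 1/(1 + K_p·0.4828) = 0.08, so 1 + 0.4828·K_p = 12.5.
K_p = (12.5 − 1)/0.4828 = 23.8.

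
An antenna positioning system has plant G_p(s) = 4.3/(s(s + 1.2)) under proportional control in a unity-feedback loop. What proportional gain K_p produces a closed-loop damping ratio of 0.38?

Closed-loop characteristic equation: s² + 1.2s + K_p·4.3 = 0.
So ω_n = √(4.3K_p) and 2ζω_n = 1.2, giving ζ = 1.2/(2√(4.3K_p)).
Setting ζ = 0.38: √(4.3K_p) = 1.2/(2·0.38) = 1.579, so K_p = 2.493/4.3 = 0.58.

K_p = 0.58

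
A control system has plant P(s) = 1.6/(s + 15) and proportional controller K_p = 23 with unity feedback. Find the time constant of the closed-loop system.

Closed-loop transfer function: T(s) = K_p·P(s)/(1 + K_p·P(s)) = 36.8/(s + 15 + 36.8) = 36.8/(s + 51.8).
Time constant τ = 1/51.8 = 0.0193 s.

τ = 0.0193 s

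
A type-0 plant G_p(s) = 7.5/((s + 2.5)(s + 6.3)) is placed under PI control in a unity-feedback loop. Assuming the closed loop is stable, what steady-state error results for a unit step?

The PI controller's integrator makes the forward path type 1, so e_ss to a step is zero.

0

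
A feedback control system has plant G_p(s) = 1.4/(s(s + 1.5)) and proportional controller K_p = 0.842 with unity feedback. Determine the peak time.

T_p = 4 s

From 1 + K_pG_p(s) = 0: s² + 1.5s + 1.179 = 0 ⇒ ω_n = 1.086, ζ = 0.6908.
Damped frequency ω_d = ω_n√(1−ζ²) = 0.785 rad/s, so peak time T_p = π/ω_d = 4 s.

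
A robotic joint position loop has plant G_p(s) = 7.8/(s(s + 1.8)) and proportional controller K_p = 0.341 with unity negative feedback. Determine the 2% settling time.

T_s ≈ 4.44 s

Closed-loop characteristic equation: s² + 1.8s + 2.66 = 0, so ω_n = 1.631 rad/s and ζ = 1.8/(2·1.631) = 0.5518.
2% settling time T_s ≈ 4/(ζω_n) = 4/0.9 = 4.44 s.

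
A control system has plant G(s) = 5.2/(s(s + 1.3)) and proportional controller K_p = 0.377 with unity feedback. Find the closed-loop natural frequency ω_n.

1 + K_p·G(s) = 0 gives s² + 1.3s + 1.96 = 0.
So ω_n² = 1.96 ⇒ ω_n = 1.4 rad/s, and ζ = 1.3/(2ω_n) = 0.464.

ω_n = 1.4 rad/s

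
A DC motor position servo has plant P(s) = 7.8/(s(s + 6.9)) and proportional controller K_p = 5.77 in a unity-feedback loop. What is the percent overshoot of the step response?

15.2%

From 1 + K_pP(s) = 0: s² + 6.9s + 45.01 = 0 ⇒ ω_n = 6.709, ζ = 0.5143.
%OS = 100·exp(−πζ/√(1−ζ²)) = 100·exp(−π·0.5143/√0.7355) = 15.2%.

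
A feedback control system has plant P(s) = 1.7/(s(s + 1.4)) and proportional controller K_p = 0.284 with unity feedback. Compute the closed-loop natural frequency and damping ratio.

ω_n = 0.695 rad/s, ζ = 1.01

The closed-loop denominator is s(s+1.4) + 0.284·1.7 = s² + 1.4s + 0.4828.
Matching s² + 2ζω_n s + ω_n²: ω_n = √0.4828 = 0.6948 rad/s and 2ζω_n = 1.4, so ζ = 1.4/(2·0.6948) = 1.01.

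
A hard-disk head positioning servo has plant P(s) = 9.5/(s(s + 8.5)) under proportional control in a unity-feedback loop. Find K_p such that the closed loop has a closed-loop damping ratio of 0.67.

K_p = 4.24

Closed-loop characteristic equation: s² + 8.5s + K_p·9.5 = 0.
So ω_n = √(9.5K_p) and 2ζω_n = 8.5, giving ζ = 8.5/(2√(9.5K_p)).
Setting ζ = 0.67: √(9.5K_p) = 8.5/(2·0.67) = 6.343, so K_p = 40.24/9.5 = 4.24.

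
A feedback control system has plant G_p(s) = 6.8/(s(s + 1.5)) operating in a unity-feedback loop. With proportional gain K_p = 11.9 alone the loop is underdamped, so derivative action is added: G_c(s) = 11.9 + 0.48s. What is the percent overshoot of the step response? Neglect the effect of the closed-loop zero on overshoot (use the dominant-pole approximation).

Forward path: (11.9 + 0.48s)·6.8/(s(s+1.5)). The closed-loop characteristic equation is s² + (1.5 + 6.8·0.48)s + 6.8·11.9 = 0.
That is s² + 4.764s + 80.92 = 0, so ω_n = 8.996 rad/s and ζ = 4.764/(2·8.996) = 0.2648.
%OS = 100·exp(−πζ/√(1−ζ²)) = 42.2%.

42.2%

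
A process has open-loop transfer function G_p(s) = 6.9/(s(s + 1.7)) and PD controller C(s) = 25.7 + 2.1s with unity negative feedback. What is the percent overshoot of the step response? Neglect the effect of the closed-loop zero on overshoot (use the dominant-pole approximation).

Forward path: (25.7 + 2.1s)·6.9/(s(s+1.7)). The closed-loop characteristic equation is s² + (1.7 + 6.9·2.1)s + 6.9·25.7 = 0.
That is s² + 16.19s + 177.3 = 0, so ω_n = 13.32 rad/s and ζ = 16.19/(2·13.32) = 0.6079.
%OS = 100·exp(−πζ/√(1−ζ²)) = 9.03%.

9.03%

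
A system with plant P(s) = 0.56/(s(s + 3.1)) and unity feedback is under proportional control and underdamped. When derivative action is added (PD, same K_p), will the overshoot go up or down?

The derivative term adds K·K_d to the s-coefficient of the characteristic equation, raising 2ζω_n while ω_n is unchanged; ζ increases, so overshoot decreases.

decrease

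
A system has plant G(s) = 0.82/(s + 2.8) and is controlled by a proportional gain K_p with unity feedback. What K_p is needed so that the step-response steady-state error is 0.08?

K_p = 39.3

For a type-0 loop with proportional control, e_ss = 1/(1 + K_p·G(0)).
G(0) = 0.2929. Require 1/(1 + K_p·0.2929) = 0.08, so 1 + 0.2929·K_p = 12.5.
K_p = (12.5 − 1)/0.2929 = 39.3.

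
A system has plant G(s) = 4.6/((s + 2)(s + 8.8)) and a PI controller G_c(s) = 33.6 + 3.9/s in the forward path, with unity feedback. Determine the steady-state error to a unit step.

0

The open loop G_c(s)G(s) has a pole at the origin (type 1), so the static position error constant is infinite and e_ss = 1/(1+∞) = 0.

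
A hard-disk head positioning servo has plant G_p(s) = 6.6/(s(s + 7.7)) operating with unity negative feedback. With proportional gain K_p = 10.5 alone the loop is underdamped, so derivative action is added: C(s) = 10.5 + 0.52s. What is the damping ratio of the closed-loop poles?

ζ = 0.669

Forward path: (10.5 + 0.52s)·6.6/(s(s+7.7)). The closed-loop characteristic equation is s² + (7.7 + 6.6·0.52)s + 6.6·10.5 = 0.
That is s² + 11.13s + 69.3 = 0, so ω_n = 8.325 rad/s and ζ = 11.13/(2·8.325) = 0.6686.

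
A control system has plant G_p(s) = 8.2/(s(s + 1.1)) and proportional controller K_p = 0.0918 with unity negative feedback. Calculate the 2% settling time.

From 1 + K_pG_p(s) = 0: s² + 1.1s + 0.7528 = 0 ⇒ ω_n = 0.8676, ζ = 0.6339.
2% settling time T_s ≈ 4/(ζω_n) = 4/0.55 = 7.27 s.

T_s ≈ 7.27 s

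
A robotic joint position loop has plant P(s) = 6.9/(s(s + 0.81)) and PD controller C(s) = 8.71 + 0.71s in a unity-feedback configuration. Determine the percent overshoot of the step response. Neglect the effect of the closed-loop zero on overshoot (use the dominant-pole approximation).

Forward path: (8.71 + 0.71s)·6.9/(s(s+0.81)). The closed-loop characteristic equation is s² + (0.81 + 6.9·0.71)s + 6.9·8.71 = 0.
That is s² + 5.709s + 60.1 = 0, so ω_n = 7.752 rad/s and ζ = 5.709/(2·7.752) = 0.3682.
%OS = 100·exp(−πζ/√(1−ζ²)) = 28.8%.

28.8%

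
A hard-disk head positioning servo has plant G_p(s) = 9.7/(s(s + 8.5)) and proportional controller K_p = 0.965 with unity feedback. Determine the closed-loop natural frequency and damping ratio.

With unity feedback the closed-loop characteristic equation is s² + 8.5s + 0.965·9.7 = s² + 8.5s + 9.36 = 0.
So ω_n² = 9.36 ⇒ ω_n = 3.059 rad/s, and ζ = 8.5/(2ω_n) = 1.39.

ω_n = 3.06 rad/s, ζ = 1.39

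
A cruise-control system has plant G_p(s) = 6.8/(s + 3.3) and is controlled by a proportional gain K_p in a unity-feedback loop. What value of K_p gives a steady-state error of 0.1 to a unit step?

The loop is type 0, so e_ss(step) = 1/(1 + K_pos) with K_pos = K_p·G_p(0).
G_p(0) = 2.061. Require 1/(1 + K_p·2.061) = 0.1, so 1 + 2.061·K_p = 10.
K_p = (10 − 1)/2.061 = 4.37.

K_p = 4.37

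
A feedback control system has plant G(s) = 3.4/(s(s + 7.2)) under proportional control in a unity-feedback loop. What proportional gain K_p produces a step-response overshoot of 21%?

From %OS = 100·exp(−πζ/√(1−ζ²)) = 21%, ζ = −ln(0.21)/√(π²+ln²(0.21)) = 0.4449.
Characteristic equation s² + 7.2s + 3.4K_p = 0 gives ζ = 7.2/(2√(3.4K_p)).
Setting ζ = 0.4449: √(3.4K_p) = 7.2/(2·0.4449) = 8.092, so K_p = 65.48/3.4 = 19.3.

K_p = 19.3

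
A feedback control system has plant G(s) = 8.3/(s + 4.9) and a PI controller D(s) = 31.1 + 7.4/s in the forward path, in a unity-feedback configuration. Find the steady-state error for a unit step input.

0

The open loop D(s)G(s) has a pole at the origin (type 1), so the static position error constant is infinite and e_ss = 1/(1+∞) = 0.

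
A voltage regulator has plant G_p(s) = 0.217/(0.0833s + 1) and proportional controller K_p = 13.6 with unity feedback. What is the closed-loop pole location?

s = -47.43

Closed loop: T(s) = K_p·G_p/(1+K_p·G_p) = 2.951/(0.0833s + 1 + 2.951), with pole at s = −(1 + 2.951)/0.0833 = −47.43.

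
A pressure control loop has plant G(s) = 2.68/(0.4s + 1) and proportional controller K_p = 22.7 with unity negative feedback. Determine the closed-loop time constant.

τ = 0.00647 s

Closed loop: T(s) = K_p·G/(1+K_p·G) = 60.84/(0.4s + 1 + 60.84), with pole at s = −(1 + 60.84)/0.4 = −154.6.
Closed-loop time constant τ = 1/154.6 = 0.00647 s.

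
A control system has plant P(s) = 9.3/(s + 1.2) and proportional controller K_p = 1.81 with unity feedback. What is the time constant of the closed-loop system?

τ = 0.0555 s

Closed-loop transfer function: T(s) = K_p·P(s)/(1 + K_p·P(s)) = 16.83/(s + 1.2 + 16.83) = 16.83/(s + 18.03).
Time constant τ = 1/18.03 = 0.0555 s.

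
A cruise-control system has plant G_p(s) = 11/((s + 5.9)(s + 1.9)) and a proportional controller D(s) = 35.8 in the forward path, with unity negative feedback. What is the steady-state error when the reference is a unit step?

0.0277

The loop is type 0. Static position error constant K_pos = D(0)·G_p(0) = 35.8·0.9813 = 35.13.
Steady-state error to a unit step: e_ss = 1/(1+K_pos) = 1/36.13 = 0.0277.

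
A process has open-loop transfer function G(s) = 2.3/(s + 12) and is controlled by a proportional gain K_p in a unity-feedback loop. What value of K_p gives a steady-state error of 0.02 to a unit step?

Steady-state error for a unit step on this type-0 loop is 1/(1 + K_p·G(0)).
G(0) = 0.1917. Require 1/(1 + K_p·0.1917) = 0.02, so 1 + 0.1917·K_p = 50.
K_p = (50 − 1)/0.1917 = 256.

K_p = 256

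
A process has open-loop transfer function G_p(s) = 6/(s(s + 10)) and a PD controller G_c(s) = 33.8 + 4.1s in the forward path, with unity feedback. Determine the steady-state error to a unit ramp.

The loop has one pole at the origin (type 1). Velocity error constant K_v = lim_{s→0} s·G_c(s)G_p(s) = 33.8·6/10 = 20.28.
Steady-state error to a unit ramp: e_ss = 1/K_v = 0.0493.

0.0493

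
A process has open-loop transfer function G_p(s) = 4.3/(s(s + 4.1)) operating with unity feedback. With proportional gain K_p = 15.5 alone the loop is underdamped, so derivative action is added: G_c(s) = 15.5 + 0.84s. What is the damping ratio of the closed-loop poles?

ζ = 0.472

Forward path: (15.5 + 0.84s)·4.3/(s(s+4.1)). The closed-loop characteristic equation is s² + (4.1 + 4.3·0.84)s + 4.3·15.5 = 0.
That is s² + 7.712s + 66.65 = 0, so ω_n = 8.164 rad/s and ζ = 7.712/(2·8.164) = 0.4723.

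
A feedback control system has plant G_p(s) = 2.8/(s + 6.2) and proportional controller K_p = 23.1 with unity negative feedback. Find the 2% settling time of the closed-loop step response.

T_s ≈ 0.0564 s

Closed-loop transfer function: T(s) = K_p·G_p(s)/(1 + K_p·G_p(s)) = 64.68/(s + 6.2 + 64.68) = 64.68/(s + 70.88).
Time constant τ = 1/70.88 = 0.01411 s, so the 2% settling time is about 4τ = 0.0564 s.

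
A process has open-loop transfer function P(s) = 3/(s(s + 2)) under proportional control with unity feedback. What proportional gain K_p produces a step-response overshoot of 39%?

K_p = 4.04

From %OS = 100·exp(−πζ/√(1−ζ²)) = 39%, ζ = −ln(0.39)/√(π²+ln²(0.39)) = 0.2871.
Characteristic equation s² + 2s + 3K_p = 0 gives ζ = 2/(2√(3K_p)).
Setting ζ = 0.2871: √(3K_p) = 2/(2·0.2871) = 3.483, so K_p = 12.13/3 = 4.04.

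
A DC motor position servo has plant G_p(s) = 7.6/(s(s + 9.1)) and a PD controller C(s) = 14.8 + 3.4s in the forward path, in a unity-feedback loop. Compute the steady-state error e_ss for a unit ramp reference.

The loop has one pole at the origin (type 1). Velocity error constant K_v = lim_{s→0} s·C(s)G_p(s) = 14.8·7.6/9.1 = 12.36.
Steady-state error to a unit ramp: e_ss = 1/K_v = 0.0809.

0.0809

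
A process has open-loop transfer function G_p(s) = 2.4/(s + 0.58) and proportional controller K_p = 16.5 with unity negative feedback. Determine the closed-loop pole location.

Closed-loop transfer function: T(s) = K_p·G_p(s)/(1 + K_p·G_p(s)) = 39.6/(s + 0.58 + 39.6) = 39.6/(s + 40.18).
The closed-loop pole is at s = −40.18.

s = -40.18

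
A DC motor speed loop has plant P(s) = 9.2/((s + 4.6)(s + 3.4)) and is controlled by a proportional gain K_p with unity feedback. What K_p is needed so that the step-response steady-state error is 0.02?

For a type-0 loop with proportional control, e_ss = 1/(1 + K_p·P(0)).
P(0) = 0.5882. Require 1/(1 + K_p·0.5882) = 0.02, so 1 + 0.5882·K_p = 50.
K_p = (50 − 1)/0.5882 = 83.3.

K_p = 83.3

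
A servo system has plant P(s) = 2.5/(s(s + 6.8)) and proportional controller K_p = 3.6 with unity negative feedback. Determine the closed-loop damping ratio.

The closed-loop denominator is s(s+6.8) + 3.6·2.5 = s² + 6.8s + 9.
Matching s² + 2ζω_n s + ω_n²: ω_n = √9 = 3 rad/s and 2ζω_n = 6.8, so ζ = 6.8/(2·3) = 1.13.

ζ = 1.13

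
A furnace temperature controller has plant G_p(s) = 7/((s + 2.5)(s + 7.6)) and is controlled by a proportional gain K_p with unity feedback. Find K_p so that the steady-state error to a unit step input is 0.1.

K_p = 24.4

For a type-0 loop with proportional control, e_ss = 1/(1 + K_p·G_p(0)).
G_p(0) = 0.3684. Require 1/(1 + K_p·0.3684) = 0.1, so 1 + 0.3684·K_p = 10.
K_p = (10 − 1)/0.3684 = 24.4.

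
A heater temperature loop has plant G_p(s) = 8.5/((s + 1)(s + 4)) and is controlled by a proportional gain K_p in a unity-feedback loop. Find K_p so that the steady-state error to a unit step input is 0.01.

Steady-state error for a unit step on this type-0 loop is 1/(1 + K_p·G_p(0)).
G_p(0) = 2.125. Require 1/(1 + K_p·2.125) = 0.01, so 1 + 2.125·K_p = 100.
K_p = (100 − 1)/2.125 = 46.6.

K_p = 46.6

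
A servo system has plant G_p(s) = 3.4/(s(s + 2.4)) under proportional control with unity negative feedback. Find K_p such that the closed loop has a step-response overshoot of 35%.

From %OS = 100·exp(−πζ/√(1−ζ²)) = 35%, ζ = −ln(0.35)/√(π²+ln²(0.35)) = 0.3169.
Characteristic equation s² + 2.4s + 3.4K_p = 0 gives ζ = 2.4/(2√(3.4K_p)).
Setting ζ = 0.3169: √(3.4K_p) = 2.4/(2·0.3169) = 3.786, so K_p = 14.34/3.4 = 4.22.

K_p = 4.22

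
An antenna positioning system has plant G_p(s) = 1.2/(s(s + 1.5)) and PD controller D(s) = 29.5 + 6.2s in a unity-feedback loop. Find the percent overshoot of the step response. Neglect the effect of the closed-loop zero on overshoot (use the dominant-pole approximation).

Forward path: (29.5 + 6.2s)·1.2/(s(s+1.5)). The closed-loop characteristic equation is s² + (1.5 + 1.2·6.2)s + 1.2·29.5 = 0.
That is s² + 8.94s + 35.4 = 0, so ω_n = 5.95 rad/s and ζ = 8.94/(2·5.95) = 0.7513.
%OS = 100·exp(−πζ/√(1−ζ²)) = 2.8%.

2.8%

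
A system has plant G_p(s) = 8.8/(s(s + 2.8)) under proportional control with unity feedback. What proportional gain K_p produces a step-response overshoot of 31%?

K_p = 1.83

From %OS = 100·exp(−πζ/√(1−ζ²)) = 31%, ζ = −ln(0.31)/√(π²+ln²(0.31)) = 0.3493.
Characteristic equation s² + 2.8s + 8.8K_p = 0 gives ζ = 2.8/(2√(8.8K_p)).
Setting ζ = 0.3493: √(8.8K_p) = 2.8/(2·0.3493) = 4.008, so K_p = 16.06/8.8 = 1.83.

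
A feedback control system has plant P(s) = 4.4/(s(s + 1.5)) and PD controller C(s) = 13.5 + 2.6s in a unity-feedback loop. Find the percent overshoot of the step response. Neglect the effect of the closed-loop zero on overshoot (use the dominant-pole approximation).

0.78%

Forward path: (13.5 + 2.6s)·4.4/(s(s+1.5)). The closed-loop characteristic equation is s² + (1.5 + 4.4·2.6)s + 4.4·13.5 = 0.
That is s² + 12.94s + 59.4 = 0, so ω_n = 7.707 rad/s and ζ = 12.94/(2·7.707) = 0.8395.
%OS = 100·exp(−πζ/√(1−ζ²)) = 0.78%.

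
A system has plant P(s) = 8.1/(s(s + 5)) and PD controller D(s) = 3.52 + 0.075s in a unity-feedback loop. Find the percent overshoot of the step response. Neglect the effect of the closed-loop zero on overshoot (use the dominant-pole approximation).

Forward path: (3.52 + 0.075s)·8.1/(s(s+5)). The closed-loop characteristic equation is s² + (5 + 8.1·0.075)s + 8.1·3.52 = 0.
That is s² + 5.607s + 28.51 = 0, so ω_n = 5.34 rad/s and ζ = 5.607/(2·5.34) = 0.5251.
%OS = 100·exp(−πζ/√(1−ζ²)) = 14.4%.

14.4%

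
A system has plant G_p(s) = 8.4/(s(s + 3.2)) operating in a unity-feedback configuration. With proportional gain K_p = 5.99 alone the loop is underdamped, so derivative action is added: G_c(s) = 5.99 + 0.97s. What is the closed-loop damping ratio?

Forward path: (5.99 + 0.97s)·8.4/(s(s+3.2)). The closed-loop characteristic equation is s² + (3.2 + 8.4·0.97)s + 8.4·5.99 = 0.
That is s² + 11.35s + 50.32 = 0, so ω_n = 7.093 rad/s and ζ = 11.35/(2·7.093) = 0.7999.

ζ = 0.8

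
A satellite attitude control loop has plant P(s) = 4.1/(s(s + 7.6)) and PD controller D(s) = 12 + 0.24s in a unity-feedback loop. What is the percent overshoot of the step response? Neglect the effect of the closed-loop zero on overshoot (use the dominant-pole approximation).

8.8%

Forward path: (12 + 0.24s)·4.1/(s(s+7.6)). The closed-loop characteristic equation is s² + (7.6 + 4.1·0.24)s + 4.1·12 = 0.
That is s² + 8.584s + 49.2 = 0, so ω_n = 7.014 rad/s and ζ = 8.584/(2·7.014) = 0.6119.
%OS = 100·exp(−πζ/√(1−ζ²)) = 8.8%.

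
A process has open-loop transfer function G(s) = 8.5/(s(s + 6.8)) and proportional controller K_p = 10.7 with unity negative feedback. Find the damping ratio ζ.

ζ = 0.357

With unity feedback the closed-loop characteristic equation is s² + 6.8s + 10.7·8.5 = s² + 6.8s + 90.95 = 0.
Matching s² + 2ζω_n s + ω_n²: ω_n = √90.95 = 9.537 rad/s and 2ζω_n = 6.8, so ζ = 6.8/(2·9.537) = 0.357.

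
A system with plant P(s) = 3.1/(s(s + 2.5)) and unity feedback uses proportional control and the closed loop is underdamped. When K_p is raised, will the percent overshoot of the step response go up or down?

ζ = 2.5/(2√(3.1K_p)) decreases as K_p grows; lower damping means more overshoot.

increase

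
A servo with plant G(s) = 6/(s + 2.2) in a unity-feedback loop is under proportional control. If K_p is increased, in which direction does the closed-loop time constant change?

The closed-loop bandwidth 2.2+K_p·6 grows with K_p, so τ shrinks.

decrease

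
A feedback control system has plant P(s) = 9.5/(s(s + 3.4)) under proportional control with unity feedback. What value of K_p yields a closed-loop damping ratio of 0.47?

Closed-loop characteristic equation: s² + 3.4s + K_p·9.5 = 0.
So ω_n = √(9.5K_p) and 2ζω_n = 3.4, giving ζ = 3.4/(2√(9.5K_p)).
Setting ζ = 0.47: √(9.5K_p) = 3.4/(2·0.47) = 3.617, so K_p = 13.08/9.5 = 1.38.

K_p = 1.38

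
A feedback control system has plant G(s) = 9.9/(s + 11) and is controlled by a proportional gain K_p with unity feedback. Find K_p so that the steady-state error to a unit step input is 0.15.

K_p = 6.3

The loop is type 0, so e_ss(step) = 1/(1 + K_pos) with K_pos = K_p·G(0).
G(0) = 0.9. Require 1/(1 + K_p·0.9) = 0.15, so 1 + 0.9·K_p = 6.667.
K_p = (6.667 − 1)/0.9 = 6.3.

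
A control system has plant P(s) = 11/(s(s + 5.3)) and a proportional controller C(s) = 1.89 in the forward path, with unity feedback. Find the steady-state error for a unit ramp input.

The loop has one pole at the origin (type 1). Velocity error constant K_v = lim_{s→0} s·C(s)P(s) = 1.89·11/5.3 = 3.923.
Steady-state error to a unit ramp: e_ss = 1/K_v = 0.255.

0.255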